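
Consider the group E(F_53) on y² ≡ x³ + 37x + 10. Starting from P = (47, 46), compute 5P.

Double-and-add on 5 = (101)₂. Start with P = (47, 46) for the leading 1-bit.
double: tangent at (47, 46): λ = (3·47² + 37)/(2·46) ≡ 39/39. 39⁻¹ ≡ 34 (mod 53) since 39·34 = 1326 ≡ 1, so λ ≡ 39·34 ≡ 1.
  x = λ² - 47 - 47 = 1 - 94 ≡ 13; y = λ·(47 - 13) - 46 ≡ 41. → (13, 41)
double: tangent at (13, 41): λ = (3·13² + 37)/(2·41) ≡ 14/29. 29⁻¹ ≡ 11 (mod 53), so λ ≡ 14·11 ≡ 48.
  x = λ² - 13 - 13 = 2304 - 26 ≡ 52; y = λ·(13 - 52) - 41 ≡ 48. → (52, 48)
add P: (52, 48) + (47, 46). λ = (46 - 48)/(47 - 52) ≡ 51/48 mod 53. 48⁻¹ ≡ 21 (mod 53) since 48·21 = 1008 ≡ 1, so λ ≡ 11.
  x = λ² - 52 - 47 = 121 - 99 ≡ 22; y = λ·(52 - 22) - 48 ≡ 17. → (22, 17)

(22, 17)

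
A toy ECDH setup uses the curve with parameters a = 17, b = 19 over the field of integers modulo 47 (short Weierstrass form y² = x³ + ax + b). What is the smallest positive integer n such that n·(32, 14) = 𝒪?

2P: tangent at (32, 14): λ = (3·32² + 17)/(2·14) ≡ 34/28. 28⁻¹ ≡ 42 (mod 47), so λ ≡ 34·42 ≡ 18.
  x = λ² - 32 - 32 = 324 - 64 ≡ 25; y = λ·(32 - 25) - 14 ≡ 18. → (25, 18)
3P: (25, 18) + (32, 14). λ = (14 - 18)/(32 - 25) ≡ 43/7 mod 47. 7⁻¹ ≡ 27 (mod 47), so λ ≡ 33.
  x = λ² - 25 - 32 = 1089 - 57 ≡ 45; y = λ·(25 - 45) - 18 ≡ 27. → (45, 27)
4P: (45, 27) + (32, 14). λ = (14 - 27)/(32 - 45) ≡ 34/34 mod 47. 34⁻¹ ≡ 18 (mod 47), so λ ≡ 1.
  x = λ² - 45 - 32 = 1 - 77 ≡ 18; y = λ·(45 - 18) - 27 ≡ 0. → (18, 0)
5P: (18, 0) + (32, 14). λ = (14 - 0)/(32 - 18) ≡ 14/14 mod 47. 14⁻¹ ≡ 37 (mod 47), so λ ≡ 1.
  x = λ² - 18 - 32 = 1 - 50 ≡ 45; y = λ·(18 - 45) - 0 ≡ 20. → (45, 20)
6P: (45, 20) + (32, 14). λ = (14 - 20)/(32 - 45) ≡ 41/34 mod 47. 34⁻¹ ≡ 18 (mod 47) since 34·18 = 612 ≡ 1, so λ ≡ 33.
  x = λ² - 45 - 32 = 1089 - 77 ≡ 25; y = λ·(45 - 25) - 20 ≡ 29. → (25, 29)
7P: (25, 29) + (32, 14). λ = (14 - 29)/(32 - 25) ≡ 32/7 mod 47. 7⁻¹ ≡ 27 (mod 47) since 7·27 = 189 ≡ 1, so λ ≡ 18.
  x = λ² - 25 - 32 = 324 - 57 ≡ 32; y = λ·(25 - 32) - 29 ≡ 33. → (32, 33)
8P: (32, 33) + (32, 14): same x and y₁ ≡ -y₂, so the sum is 𝒪.
8P = 𝒪, so the order is 8.

8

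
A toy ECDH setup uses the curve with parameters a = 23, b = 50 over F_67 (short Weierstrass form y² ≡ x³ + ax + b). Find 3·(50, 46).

(8, 64)

Write P = (50, 46).
Repeated addition: build up to 3P.
2P: tangent at (50, 46): λ = (3·50² + 23)/(2·46) ≡ 19/25. 25⁻¹ ≡ 59 (mod 67), so λ ≡ 19·59 ≡ 49.
  x = λ² - 50 - 50 = 2401 - 100 ≡ 23; y = λ·(50 - 23) - 46 ≡ 4. → (23, 4)
3P: (23, 4) + (50, 46). λ = (46 - 4)/(50 - 23) ≡ 42/27 mod 67. 27⁻¹ ≡ 5 (mod 67), so λ ≡ 9.
  x = λ² - 23 - 50 = 81 - 73 ≡ 8; y = λ·(23 - 8) - 4 ≡ 64. → (8, 64)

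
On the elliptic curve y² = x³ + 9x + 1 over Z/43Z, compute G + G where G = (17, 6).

(6, 23)

tangent at (17, 6): λ = (3·17² + 9)/(2·6) ≡ 16/12. 12⁻¹ ≡ 18 (mod 43), so λ ≡ 16·18 ≡ 30.
  x = λ² - 17 - 17 = 900 - 34 ≡ 6; y = λ·(17 - 6) - 6 ≡ 23. → (6, 23)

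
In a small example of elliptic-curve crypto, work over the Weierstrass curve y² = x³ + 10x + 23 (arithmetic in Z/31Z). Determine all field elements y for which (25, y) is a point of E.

none

x³ + 10x + 23 = 15898 ≡ 26 (mod 31).
26 is a non-residue mod 31; no y exists.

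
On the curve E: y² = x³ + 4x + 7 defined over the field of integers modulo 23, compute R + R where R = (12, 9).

tangent at (12, 9): λ = (3·12² + 4)/(2·9) ≡ 22/18. 18⁻¹ ≡ 9 (mod 23) since 18·9 = 162 ≡ 1, so λ ≡ 22·9 ≡ 14.
  x = λ² - 12 - 12 = 196 - 24 ≡ 11; y = λ·(12 - 11) - 9 ≡ 5. → (11, 5)

(11, 5)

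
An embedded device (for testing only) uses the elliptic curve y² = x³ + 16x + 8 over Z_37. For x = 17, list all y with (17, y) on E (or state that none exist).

x³ + 16x + 8 = 5193 ≡ 13 (mod 37).
13 is a non-residue mod 37; no y exists.

none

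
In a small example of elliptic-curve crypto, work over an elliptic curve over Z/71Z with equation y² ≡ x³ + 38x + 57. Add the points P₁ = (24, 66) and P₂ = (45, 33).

(32, 48)

(24, 66) + (45, 33). λ = (33 - 66)/(45 - 24) ≡ 38/21 mod 71. 21⁻¹ ≡ 44 (mod 71), so λ ≡ 39.
  x = λ² - 24 - 45 = 1521 - 69 ≡ 32; y = λ·(24 - 32) - 66 ≡ 48. → (32, 48)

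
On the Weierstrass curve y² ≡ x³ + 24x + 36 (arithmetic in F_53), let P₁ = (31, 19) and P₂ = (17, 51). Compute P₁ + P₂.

(47, 10)

(31, 19) + (17, 51). λ = (51 - 19)/(17 - 31) ≡ 32/39 mod 53. 39⁻¹ ≡ 34 (mod 53), so λ ≡ 28.
  x = λ² - 31 - 17 = 784 - 48 ≡ 47; y = λ·(31 - 47) - 19 ≡ 10. → (47, 10)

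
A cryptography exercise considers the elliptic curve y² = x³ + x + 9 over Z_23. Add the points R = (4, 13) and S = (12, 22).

(0, 3)

(4, 13) + (12, 22). λ = (22 - 13)/(12 - 4) ≡ 9/8 mod 23. 8⁻¹ ≡ 3 (mod 23) since 8·3 = 24 ≡ 1, so λ ≡ 4.
  x = λ² - 4 - 12 = 16 - 16 ≡ 0; y = λ·(4 - 0) - 13 ≡ 3. → (0, 3)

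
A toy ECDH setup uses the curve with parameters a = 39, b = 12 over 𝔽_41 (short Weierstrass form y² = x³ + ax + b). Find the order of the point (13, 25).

2P: tangent at (13, 25): λ = (3·13² + 39)/(2·25) ≡ 13/9. 9⁻¹ ≡ 32 (mod 41) since 9·32 = 288 ≡ 1, so λ ≡ 13·32 ≡ 6.
  x = λ² - 13 - 13 = 36 - 26 ≡ 10; y = λ·(13 - 10) - 25 ≡ 34. → (10, 34)
3P: (10, 34) + (13, 25). λ = (25 - 34)/(13 - 10) ≡ 32/3 mod 41. 3⁻¹ ≡ 14 (mod 41), so λ ≡ 38.
  x = λ² - 10 - 13 = 1444 - 23 ≡ 27; y = λ·(10 - 27) - 34 ≡ 17. → (27, 17)
4P: (27, 17) + (13, 25). λ = (25 - 17)/(13 - 27) ≡ 8/27 mod 41. 27⁻¹ ≡ 38 (mod 41), so λ ≡ 17.
  x = λ² - 27 - 13 = 289 - 40 ≡ 3; y = λ·(27 - 3) - 17 ≡ 22. → (3, 22)
5P: (3, 22) + (13, 25). λ = (25 - 22)/(13 - 3) ≡ 3/10 mod 41. 10⁻¹ ≡ 37 (mod 41) since 10·37 = 370 ≡ 1, so λ ≡ 29.
  x = λ² - 3 - 13 = 841 - 16 ≡ 5; y = λ·(3 - 5) - 22 ≡ 2. → (5, 2)
6P: (5, 2) + (13, 25). λ = (25 - 2)/(13 - 5) ≡ 23/8 mod 41. 8⁻¹ ≡ 36 (mod 41), so λ ≡ 8.
  x = λ² - 5 - 13 = 64 - 18 ≡ 5; y = λ·(5 - 5) - 2 ≡ 39. → (5, 39)
7P: (5, 39) + (13, 25). λ = (25 - 39)/(13 - 5) ≡ 27/8 mod 41. 8⁻¹ ≡ 36 (mod 41), so λ ≡ 29.
  x = λ² - 5 - 13 = 841 - 18 ≡ 3; y = λ·(5 - 3) - 39 ≡ 19. → (3, 19)
8P: (3, 19) + (13, 25). λ = (25 - 19)/(13 - 3) ≡ 6/10 mod 41. 10⁻¹ ≡ 37 (mod 41) since 10·37 = 370 ≡ 1, so λ ≡ 17.
  x = λ² - 3 - 13 = 289 - 16 ≡ 27; y = λ·(3 - 27) - 19 ≡ 24. → (27, 24)
9P: (27, 24) + (13, 25). λ = (25 - 24)/(13 - 27) ≡ 1/27 mod 41. 27⁻¹ ≡ 38 (mod 41), so λ ≡ 38.
  x = λ² - 27 - 13 = 1444 - 40 ≡ 10; y = λ·(27 - 10) - 24 ≡ 7. → (10, 7)
10P: (10, 7) + (13, 25). λ = (25 - 7)/(13 - 10) ≡ 18/3 mod 41. 3⁻¹ ≡ 14 (mod 41) since 3·14 = 42 ≡ 1, so λ ≡ 6.
  x = λ² - 10 - 13 = 36 - 23 ≡ 13; y = λ·(10 - 13) - 7 ≡ 16. → (13, 16)
11P: (13, 16) + (13, 25): same x and y₁ ≡ -y₂, so the sum is O.
11P = O, so the order is 11.

11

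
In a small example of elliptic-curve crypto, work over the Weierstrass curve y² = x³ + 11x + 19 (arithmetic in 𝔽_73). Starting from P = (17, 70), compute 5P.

(38, 62)

Double-and-add on 5 = (101)₂. Start with P = (17, 70) for the leading 1-bit.
double: tangent at (17, 70): λ = (3·17² + 11)/(2·70) ≡ 2/67. 67⁻¹ ≡ 12 (mod 73) since 67·12 = 804 ≡ 1, so λ ≡ 2·12 ≡ 24.
  x = λ² - 17 - 17 = 576 - 34 ≡ 31; y = λ·(17 - 31) - 70 ≡ 32. → (31, 32)
double: tangent at (31, 32): λ = (3·31² + 11)/(2·32) ≡ 47/64. 64⁻¹ ≡ 8 (mod 73) since 64·8 = 512 ≡ 1, so λ ≡ 47·8 ≡ 11.
  x = λ² - 31 - 31 = 121 - 62 ≡ 59; y = λ·(31 - 59) - 32 ≡ 25. → (59, 25)
add P: (59, 25) + (17, 70). λ = (70 - 25)/(17 - 59) ≡ 45/31 mod 73. 31⁻¹ ≡ 33 (mod 73) since 31·33 = 1023 ≡ 1, so λ ≡ 25.
  x = λ² - 59 - 17 = 625 - 76 ≡ 38; y = λ·(59 - 38) - 25 ≡ 62. → (38, 62)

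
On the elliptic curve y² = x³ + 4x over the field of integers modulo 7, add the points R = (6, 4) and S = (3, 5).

(6, 4) + (3, 5). λ = (5 - 4)/(3 - 6) ≡ 1/4 mod 7. 4⁻¹ ≡ 2 (mod 7) since 4·2 = 8 ≡ 1, so λ ≡ 2.
  x = λ² - 6 - 3 = 4 - 9 ≡ 2; y = λ·(6 - 2) - 4 ≡ 4. → (2, 4)

(2, 4)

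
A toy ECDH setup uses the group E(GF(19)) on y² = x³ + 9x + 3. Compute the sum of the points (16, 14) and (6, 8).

(8, 6)

(16, 14) + (6, 8). λ = (8 - 14)/(6 - 16) ≡ 13/9 mod 19. 9⁻¹ ≡ 17 (mod 19), so λ ≡ 12.
  x = λ² - 16 - 6 = 144 - 22 ≡ 8; y = λ·(16 - 8) - 14 ≡ 6. → (8, 6)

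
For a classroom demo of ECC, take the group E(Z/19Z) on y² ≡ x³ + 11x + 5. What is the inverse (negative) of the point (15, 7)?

-(15, 7) = (15, -7 mod 19) = (15, 12).

(15, 12)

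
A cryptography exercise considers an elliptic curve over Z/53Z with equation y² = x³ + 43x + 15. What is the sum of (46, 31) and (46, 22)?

The two points share x = 46 and their y-coordinates satisfy 31 + 22 ≡ 0 (mod 53), so they are inverses. Their sum is O.

O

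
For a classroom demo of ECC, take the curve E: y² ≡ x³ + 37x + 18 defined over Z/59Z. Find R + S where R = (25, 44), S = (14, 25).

(42, 50)

(25, 44) + (14, 25). λ = (25 - 44)/(14 - 25) ≡ 40/48 mod 59. 48⁻¹ ≡ 16 (mod 59) since 48·16 = 768 ≡ 1, so λ ≡ 50.
  x = λ² - 25 - 14 = 2500 - 39 ≡ 42; y = λ·(25 - 42) - 44 ≡ 50. → (42, 50)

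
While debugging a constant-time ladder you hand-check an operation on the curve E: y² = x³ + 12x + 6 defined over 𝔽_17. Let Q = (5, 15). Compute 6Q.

(2, 15)

Double-and-add on 6 = (110)₂. Start with Q = (5, 15) for the leading 1-bit.
double: tangent at (5, 15): λ = (3·5² + 12)/(2·15) ≡ 2/13. 13⁻¹ ≡ 4 (mod 17) since 13·4 = 52 ≡ 1, so λ ≡ 2·4 ≡ 8.
  x = λ² - 5 - 5 = 64 - 10 ≡ 3; y = λ·(5 - 3) - 15 ≡ 1. → (3, 1)
add Q: (3, 1) + (5, 15). λ = (15 - 1)/(5 - 3) ≡ 14/2 mod 17. 2⁻¹ ≡ 9 (mod 17), so λ ≡ 7.
  x = λ² - 3 - 5 = 49 - 8 ≡ 7; y = λ·(3 - 7) - 1 ≡ 5. → (7, 5)
double: tangent at (7, 5): λ = (3·7² + 12)/(2·5) ≡ 6/10. 10⁻¹ ≡ 12 (mod 17), so λ ≡ 6·12 ≡ 4.
  x = λ² - 7 - 7 = 16 - 14 ≡ 2; y = λ·(7 - 2) - 5 ≡ 15. → (2, 15)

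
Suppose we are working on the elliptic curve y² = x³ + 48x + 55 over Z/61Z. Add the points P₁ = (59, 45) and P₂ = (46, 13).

(59, 45) + (46, 13). λ = (13 - 45)/(46 - 59) ≡ 29/48 mod 61. 48⁻¹ ≡ 14 (mod 61) since 48·14 = 672 ≡ 1, so λ ≡ 40.
  x = λ² - 59 - 46 = 1600 - 105 ≡ 31; y = λ·(59 - 31) - 45 ≡ 38. → (31, 38)

(31, 38)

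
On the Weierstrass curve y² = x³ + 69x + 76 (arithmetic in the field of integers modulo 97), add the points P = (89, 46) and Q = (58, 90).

(69, 32)

(89, 46) + (58, 90). λ = (90 - 46)/(58 - 89) ≡ 44/66 mod 97. 66⁻¹ ≡ 25 (mod 97) since 66·25 = 1650 ≡ 1, so λ ≡ 33.
  x = λ² - 89 - 58 = 1089 - 147 ≡ 69; y = λ·(89 - 69) - 46 ≡ 32. → (69, 32)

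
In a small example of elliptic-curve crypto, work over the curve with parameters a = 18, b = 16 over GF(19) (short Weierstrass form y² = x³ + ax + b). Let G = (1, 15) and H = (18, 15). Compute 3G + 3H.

(6, 13)

First 3G:
Repeated addition: build up to 3G.
2G: tangent at (1, 15): λ = (3·1² + 18)/(2·15) ≡ 2/11. 11⁻¹ ≡ 7 (mod 19) since 11·7 = 77 ≡ 1, so λ ≡ 2·7 ≡ 14.
  x = λ² - 1 - 1 = 196 - 2 ≡ 4; y = λ·(1 - 4) - 15 ≡ 0. → (4, 0)
3G: (4, 0) + (1, 15). λ = (15 - 0)/(1 - 4) ≡ 15/16 mod 19. 16⁻¹ ≡ 6 (mod 19), so λ ≡ 14.
  x = λ² - 4 - 1 = 196 - 5 ≡ 1; y = λ·(4 - 1) - 0 ≡ 4. → (1, 4)
3G = (1, 4).
Next 3H:
Repeated addition: build up to 3H.
2H: tangent at (18, 15): λ = (3·18² + 18)/(2·15) ≡ 2/11. 11⁻¹ ≡ 7 (mod 19) since 11·7 = 77 ≡ 1, so λ ≡ 2·7 ≡ 14.
  x = λ² - 18 - 18 = 196 - 36 ≡ 8; y = λ·(18 - 8) - 15 ≡ 11. → (8, 11)
3H: (8, 11) + (18, 15). λ = (15 - 11)/(18 - 8) ≡ 4/10 mod 19. 10⁻¹ ≡ 2 (mod 19) since 10·2 = 20 ≡ 1, so λ ≡ 8.
  x = λ² - 8 - 18 = 64 - 26 ≡ 0; y = λ·(8 - 0) - 11 ≡ 15. → (0, 15)
3H = (0, 15).
Finally 3G + 3H:
(1, 4) + (0, 15). λ = (15 - 4)/(0 - 1) ≡ 11/18 mod 19. 18⁻¹ ≡ 18 (mod 19), so λ ≡ 8.
  x = λ² - 1 - 0 = 64 - 1 ≡ 6; y = λ·(1 - 6) - 4 ≡ 13. → (6, 13)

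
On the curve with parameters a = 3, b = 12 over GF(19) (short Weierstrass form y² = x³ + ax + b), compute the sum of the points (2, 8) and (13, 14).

(1, 15)

(2, 8) + (13, 14). λ = (14 - 8)/(13 - 2) ≡ 6/11 mod 19. 11⁻¹ ≡ 7 (mod 19), so λ ≡ 4.
  x = λ² - 2 - 13 = 16 - 15 ≡ 1; y = λ·(2 - 1) - 8 ≡ 15. → (1, 15)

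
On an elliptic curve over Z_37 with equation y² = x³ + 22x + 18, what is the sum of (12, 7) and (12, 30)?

O

The two points share x = 12 and their y-coordinates satisfy 7 + 30 ≡ 0 (mod 37), so they are inverses. Their sum is the point at infinity.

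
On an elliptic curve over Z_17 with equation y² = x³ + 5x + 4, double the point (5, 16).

tangent at (5, 16): λ = (3·5² + 5)/(2·16) ≡ 12/15. 15⁻¹ ≡ 8 (mod 17) since 15·8 = 120 ≡ 1, so λ ≡ 12·8 ≡ 11.
  x = λ² - 5 - 5 = 121 - 10 ≡ 9; y = λ·(5 - 9) - 16 ≡ 8. → (9, 8)

(9, 8)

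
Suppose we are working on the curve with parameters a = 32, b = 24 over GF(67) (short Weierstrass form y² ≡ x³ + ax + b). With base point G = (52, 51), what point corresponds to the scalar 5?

(56, 63)

Double-and-add on 5 = (101)₂. Start with G = (52, 51) for the leading 1-bit.
double: tangent at (52, 51): λ = (3·52² + 32)/(2·51) ≡ 37/35. 35⁻¹ ≡ 23 (mod 67), so λ ≡ 37·23 ≡ 47.
  x = λ² - 52 - 52 = 2209 - 104 ≡ 28; y = λ·(52 - 28) - 51 ≡ 5. → (28, 5)
double: tangent at (28, 5): λ = (3·28² + 32)/(2·5) ≡ 39/10. 10⁻¹ ≡ 47 (mod 67), so λ ≡ 39·47 ≡ 24.
  x = λ² - 28 - 28 = 576 - 56 ≡ 51; y = λ·(28 - 51) - 5 ≡ 46. → (51, 46)
add G: (51, 46) + (52, 51). λ = (51 - 46)/(52 - 51) ≡ 5/1 mod 67. 1⁻¹ ≡ 1 (mod 67) since 1·1 = 1 ≡ 1, so λ ≡ 5.
  x = λ² - 51 - 52 = 25 - 103 ≡ 56; y = λ·(51 - 56) - 46 ≡ 63. → (56, 63)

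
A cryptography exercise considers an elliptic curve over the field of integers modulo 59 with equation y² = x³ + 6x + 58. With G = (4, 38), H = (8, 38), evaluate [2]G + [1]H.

First 2G:
Repeated addition: build up to 2G.
2G: tangent at (4, 38): λ = (3·4² + 6)/(2·38) ≡ 54/17. 17⁻¹ ≡ 7 (mod 59) since 17·7 = 119 ≡ 1, so λ ≡ 54·7 ≡ 24.
  x = λ² - 4 - 4 = 576 - 8 ≡ 37; y = λ·(4 - 37) - 38 ≡ 55. → (37, 55)
2G = (37, 55).
Finally 2G + H:
(37, 55) + (8, 38). λ = (38 - 55)/(8 - 37) ≡ 42/30 mod 59. 30⁻¹ ≡ 2 (mod 59), so λ ≡ 25.
  x = λ² - 37 - 8 = 625 - 45 ≡ 49; y = λ·(37 - 49) - 55 ≡ 58. → (49, 58)

(49, 58)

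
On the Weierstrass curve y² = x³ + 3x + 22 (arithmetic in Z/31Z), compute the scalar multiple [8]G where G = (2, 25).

Repeated addition: build up to 8G.
2G: tangent at (2, 25): λ = (3·2² + 3)/(2·25) ≡ 15/19. 19⁻¹ ≡ 18 (mod 31) since 19·18 = 342 ≡ 1, so λ ≡ 15·18 ≡ 22.
  x = λ² - 2 - 2 = 484 - 4 ≡ 15; y = λ·(2 - 15) - 25 ≡ 30. → (15, 30)
3G: (15, 30) + (2, 25). λ = (25 - 30)/(2 - 15) ≡ 26/18 mod 31. 18⁻¹ ≡ 19 (mod 31) since 18·19 = 342 ≡ 1, so λ ≡ 29.
  x = λ² - 15 - 2 = 841 - 17 ≡ 18; y = λ·(15 - 18) - 30 ≡ 7. → (18, 7)
4G: (18, 7) + (2, 25). λ = (25 - 7)/(2 - 18) ≡ 18/15 mod 31. 15⁻¹ ≡ 29 (mod 31) since 15·29 = 435 ≡ 1, so λ ≡ 26.
  x = λ² - 18 - 2 = 676 - 20 ≡ 5; y = λ·(18 - 5) - 7 ≡ 21. → (5, 21)
5G: (5, 21) + (2, 25). λ = (25 - 21)/(2 - 5) ≡ 4/28 mod 31. 28⁻¹ ≡ 10 (mod 31), so λ ≡ 9.
  x = λ² - 5 - 2 = 81 - 7 ≡ 12; y = λ·(5 - 12) - 21 ≡ 9. → (12, 9)
6G: (12, 9) + (2, 25). λ = (25 - 9)/(2 - 12) ≡ 16/21 mod 31. 21⁻¹ ≡ 3 (mod 31) since 21·3 = 63 ≡ 1, so λ ≡ 17.
  x = λ² - 12 - 2 = 289 - 14 ≡ 27; y = λ·(12 - 27) - 9 ≡ 15. → (27, 15)
7G: (27, 15) + (2, 25). λ = (25 - 15)/(2 - 27) ≡ 10/6 mod 31. 6⁻¹ ≡ 26 (mod 31) since 6·26 = 156 ≡ 1, so λ ≡ 12.
  x = λ² - 27 - 2 = 144 - 29 ≡ 22; y = λ·(27 - 22) - 15 ≡ 14. → (22, 14)
8G: (22, 14) + (2, 25). λ = (25 - 14)/(2 - 22) ≡ 11/11 mod 31. 11⁻¹ ≡ 17 (mod 31), so λ ≡ 1.
  x = λ² - 22 - 2 = 1 - 24 ≡ 8; y = λ·(22 - 8) - 14 ≡ 0. → (8, 0)

(8, 0)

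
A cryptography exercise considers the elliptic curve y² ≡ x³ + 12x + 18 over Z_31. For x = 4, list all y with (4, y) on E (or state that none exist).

none

x³ + 12x + 18 = 130 ≡ 6 (mod 31).
6 is a non-residue mod 31; no y exists.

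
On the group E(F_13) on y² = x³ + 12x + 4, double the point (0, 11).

tangent at (0, 11): λ = (3·0² + 12)/(2·11) ≡ 12/9. 9⁻¹ ≡ 3 (mod 13), so λ ≡ 12·3 ≡ 10.
  x = λ² - 0 - 0 = 100 - 0 ≡ 9; y = λ·(0 - 9) - 11 ≡ 3. → (9, 3)

(9, 3)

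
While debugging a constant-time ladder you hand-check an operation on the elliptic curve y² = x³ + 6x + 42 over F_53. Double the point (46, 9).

(20, 0)

tangent at (46, 9): λ = (3·46² + 6)/(2·9) ≡ 47/18. 18⁻¹ ≡ 3 (mod 53) since 18·3 = 54 ≡ 1, so λ ≡ 47·3 ≡ 35.
  x = λ² - 46 - 46 = 1225 - 92 ≡ 20; y = λ·(46 - 20) - 9 ≡ 0. → (20, 0)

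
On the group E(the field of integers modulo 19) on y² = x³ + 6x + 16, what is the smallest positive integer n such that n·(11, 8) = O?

7

2P: tangent at (11, 8): λ = (3·11² + 6)/(2·8) ≡ 8/16. 16⁻¹ ≡ 6 (mod 19) since 16·6 = 96 ≡ 1, so λ ≡ 8·6 ≡ 10.
  x = λ² - 11 - 11 = 100 - 22 ≡ 2; y = λ·(11 - 2) - 8 ≡ 6. → (2, 6)
3P: (2, 6) + (11, 8). λ = (8 - 6)/(11 - 2) ≡ 2/9 mod 19. 9⁻¹ ≡ 17 (mod 19), so λ ≡ 15.
  x = λ² - 2 - 11 = 225 - 13 ≡ 3; y = λ·(2 - 3) - 6 ≡ 17. → (3, 17)
4P: (3, 17) + (11, 8). λ = (8 - 17)/(11 - 3) ≡ 10/8 mod 19. 8⁻¹ ≡ 12 (mod 19), so λ ≡ 6.
  x = λ² - 3 - 11 = 36 - 14 ≡ 3; y = λ·(3 - 3) - 17 ≡ 2. → (3, 2)
5P: (3, 2) + (11, 8). λ = (8 - 2)/(11 - 3) ≡ 6/8 mod 19. 8⁻¹ ≡ 12 (mod 19), so λ ≡ 15.
  x = λ² - 3 - 11 = 225 - 14 ≡ 2; y = λ·(3 - 2) - 2 ≡ 13. → (2, 13)
6P: (2, 13) + (11, 8). λ = (8 - 13)/(11 - 2) ≡ 14/9 mod 19. 9⁻¹ ≡ 17 (mod 19) since 9·17 = 153 ≡ 1, so λ ≡ 10.
  x = λ² - 2 - 11 = 100 - 13 ≡ 11; y = λ·(2 - 11) - 13 ≡ 11. → (11, 11)
7P: (11, 11) + (11, 8): same x and y₁ ≡ -y₂, so the sum is O.
7P = O, so the order is 7.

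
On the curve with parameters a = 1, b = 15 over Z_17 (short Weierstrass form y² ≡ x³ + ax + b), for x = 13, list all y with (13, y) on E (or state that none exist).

7, 10

x³ + 1x + 15 = 2225 ≡ 15 (mod 17).
Square roots of 15 mod 17: 7 and 10 (since 7² = 49 ≡ 15).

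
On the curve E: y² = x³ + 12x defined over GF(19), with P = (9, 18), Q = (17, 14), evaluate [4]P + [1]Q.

First 4P:
Repeated addition: build up to 4P.
2P: tangent at (9, 18): λ = (3·9² + 12)/(2·18) ≡ 8/17. 17⁻¹ ≡ 9 (mod 19), so λ ≡ 8·9 ≡ 15.
  x = λ² - 9 - 9 = 225 - 18 ≡ 17; y = λ·(9 - 17) - 18 ≡ 14. → (17, 14)
3P: (17, 14) + (9, 18). λ = (18 - 14)/(9 - 17) ≡ 4/11 mod 19. 11⁻¹ ≡ 7 (mod 19) since 11·7 = 77 ≡ 1, so λ ≡ 9.
  x = λ² - 17 - 9 = 81 - 26 ≡ 17; y = λ·(17 - 17) - 14 ≡ 5. → (17, 5)
4P: (17, 5) + (9, 18). λ = (18 - 5)/(9 - 17) ≡ 13/11 mod 19. 11⁻¹ ≡ 7 (mod 19), so λ ≡ 15.
  x = λ² - 17 - 9 = 225 - 26 ≡ 9; y = λ·(17 - 9) - 5 ≡ 1. → (9, 1)
4P = (9, 1).
Finally 4P + Q:
(9, 1) + (17, 14). λ = (14 - 1)/(17 - 9) ≡ 13/8 mod 19. 8⁻¹ ≡ 12 (mod 19), so λ ≡ 4.
  x = λ² - 9 - 17 = 16 - 26 ≡ 9; y = λ·(9 - 9) - 1 ≡ 18. → (9, 18)

(9, 18)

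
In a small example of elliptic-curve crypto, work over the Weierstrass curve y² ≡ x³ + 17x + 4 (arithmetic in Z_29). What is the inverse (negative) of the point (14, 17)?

-(14, 17) = (14, -17 mod 29) = (14, 12).

(14, 12)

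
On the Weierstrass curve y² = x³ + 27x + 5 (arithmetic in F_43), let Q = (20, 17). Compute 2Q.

(9, 17)

tangent at (20, 17): λ = (3·20² + 27)/(2·17) ≡ 23/34. 34⁻¹ ≡ 19 (mod 43) since 34·19 = 646 ≡ 1, so λ ≡ 23·19 ≡ 7.
  x = λ² - 20 - 20 = 49 - 40 ≡ 9; y = λ·(20 - 9) - 17 ≡ 17. → (9, 17)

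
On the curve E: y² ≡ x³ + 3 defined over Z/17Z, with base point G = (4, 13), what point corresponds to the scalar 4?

Repeated addition: build up to 4G.
2G: tangent at (4, 13): λ = (3·4² + 0)/(2·13) ≡ 14/9. 9⁻¹ ≡ 2 (mod 17), so λ ≡ 14·2 ≡ 11.
  x = λ² - 4 - 4 = 121 - 8 ≡ 11; y = λ·(4 - 11) - 13 ≡ 12. → (11, 12)
3G: (11, 12) + (4, 13). λ = (13 - 12)/(4 - 11) ≡ 1/10 mod 17. 10⁻¹ ≡ 12 (mod 17) since 10·12 = 120 ≡ 1, so λ ≡ 12.
  x = λ² - 11 - 4 = 144 - 15 ≡ 10; y = λ·(11 - 10) - 12 ≡ 0. → (10, 0)
4G: (10, 0) + (4, 13). λ = (13 - 0)/(4 - 10) ≡ 13/11 mod 17. 11⁻¹ ≡ 14 (mod 17) since 11·14 = 154 ≡ 1, so λ ≡ 12.
  x = λ² - 10 - 4 = 144 - 14 ≡ 11; y = λ·(10 - 11) - 0 ≡ 5. → (11, 5)

(11, 5)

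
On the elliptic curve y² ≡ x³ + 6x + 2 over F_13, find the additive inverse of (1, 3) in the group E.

(1, 10)

-(1, 3) = (1, -3 mod 13) = (1, 10).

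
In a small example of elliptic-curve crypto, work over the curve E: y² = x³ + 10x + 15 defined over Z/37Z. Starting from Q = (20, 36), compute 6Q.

Double-and-add on 6 = (110)₂. Start with Q = (20, 36) for the leading 1-bit.
double: tangent at (20, 36): λ = (3·20² + 10)/(2·36) ≡ 26/35. 35⁻¹ ≡ 18 (mod 37) since 35·18 = 630 ≡ 1, so λ ≡ 26·18 ≡ 24.
  x = λ² - 20 - 20 = 576 - 40 ≡ 18; y = λ·(20 - 18) - 36 ≡ 12. → (18, 12)
add Q: (18, 12) + (20, 36). λ = (36 - 12)/(20 - 18) ≡ 24/2 mod 37. 2⁻¹ ≡ 19 (mod 37), so λ ≡ 12.
  x = λ² - 18 - 20 = 144 - 38 ≡ 32; y = λ·(18 - 32) - 12 ≡ 5. → (32, 5)
double: tangent at (32, 5): λ = (3·32² + 10)/(2·5) ≡ 11/10. 10⁻¹ ≡ 26 (mod 37) since 10·26 = 260 ≡ 1, so λ ≡ 11·26 ≡ 27.
  x = λ² - 32 - 32 = 729 - 64 ≡ 36; y = λ·(32 - 36) - 5 ≡ 35. → (36, 35)

(36, 35)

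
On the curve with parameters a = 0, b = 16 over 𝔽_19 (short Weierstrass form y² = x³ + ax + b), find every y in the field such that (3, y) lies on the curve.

x³ + 0x + 16 = 43 ≡ 5 (mod 19).
Square roots of 5 mod 19: 9 and 10 (since 9² = 81 ≡ 5).

9, 10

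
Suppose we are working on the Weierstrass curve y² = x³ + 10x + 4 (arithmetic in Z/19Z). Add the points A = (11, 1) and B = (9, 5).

(11, 1) + (9, 5). λ = (5 - 1)/(9 - 11) ≡ 4/17 mod 19. 17⁻¹ ≡ 9 (mod 19), so λ ≡ 17.
  x = λ² - 11 - 9 = 289 - 20 ≡ 3; y = λ·(11 - 3) - 1 ≡ 2. → (3, 2)

(3, 2)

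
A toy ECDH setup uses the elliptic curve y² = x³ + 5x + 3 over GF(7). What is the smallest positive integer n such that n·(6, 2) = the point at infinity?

2P: tangent at (6, 2): λ = (3·6² + 5)/(2·2) ≡ 1/4. 4⁻¹ ≡ 2 (mod 7) since 4·2 = 8 ≡ 1, so λ ≡ 1·2 ≡ 2.
  x = λ² - 6 - 6 = 4 - 12 ≡ 6; y = λ·(6 - 6) - 2 ≡ 5. → (6, 5)
3P: (6, 5) + (6, 2): same x and y₁ ≡ -y₂, so the sum is the point at infinity.
3P = the point at infinity, so the order is 3.

3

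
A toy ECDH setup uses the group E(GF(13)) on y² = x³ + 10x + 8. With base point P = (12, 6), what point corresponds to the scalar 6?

Double-and-add on 6 = (110)₂. Start with P = (12, 6) for the leading 1-bit.
double: tangent at (12, 6): λ = (3·12² + 10)/(2·6) ≡ 0/12. 12⁻¹ ≡ 12 (mod 13), so λ ≡ 0·12 ≡ 0.
  x = λ² - 12 - 12 = 0 - 24 ≡ 2; y = λ·(12 - 2) - 6 ≡ 7. → (2, 7)
add P: (2, 7) + (12, 6). λ = (6 - 7)/(12 - 2) ≡ 12/10 mod 13. 10⁻¹ ≡ 4 (mod 13) since 10·4 = 40 ≡ 1, so λ ≡ 9.
  x = λ² - 2 - 12 = 81 - 14 ≡ 2; y = λ·(2 - 2) - 7 ≡ 6. → (2, 6)
double: tangent at (2, 6): λ = (3·2² + 10)/(2·6) ≡ 9/12. 12⁻¹ ≡ 12 (mod 13) since 12·12 = 144 ≡ 1, so λ ≡ 9·12 ≡ 4.
  x = λ² - 2 - 2 = 16 - 4 ≡ 12; y = λ·(2 - 12) - 6 ≡ 6. → (12, 6)

(12, 6)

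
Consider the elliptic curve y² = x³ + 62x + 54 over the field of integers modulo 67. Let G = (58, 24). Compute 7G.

Repeated addition: build up to 7G.
2G: tangent at (58, 24): λ = (3·58² + 62)/(2·24) ≡ 37/48. 48⁻¹ ≡ 7 (mod 67) since 48·7 = 336 ≡ 1, so λ ≡ 37·7 ≡ 58.
  x = λ² - 58 - 58 = 3364 - 116 ≡ 32; y = λ·(58 - 32) - 24 ≡ 10. → (32, 10)
3G: (32, 10) + (58, 24). λ = (24 - 10)/(58 - 32) ≡ 14/26 mod 67. 26⁻¹ ≡ 49 (mod 67), so λ ≡ 16.
  x = λ² - 32 - 58 = 256 - 90 ≡ 32; y = λ·(32 - 32) - 10 ≡ 57. → (32, 57)
4G: (32, 57) + (58, 24). λ = (24 - 57)/(58 - 32) ≡ 34/26 mod 67. 26⁻¹ ≡ 49 (mod 67), so λ ≡ 58.
  x = λ² - 32 - 58 = 3364 - 90 ≡ 58; y = λ·(32 - 58) - 57 ≡ 43. → (58, 43)
5G: (58, 43) + (58, 24): same x and y₁ ≡ -y₂, so the sum is ∞.
6G: ∞ + (58, 24) = (58, 24) (identity).
7G: tangent at (58, 24): λ = (3·58² + 62)/(2·24) ≡ 37/48. 48⁻¹ ≡ 7 (mod 67) since 48·7 = 336 ≡ 1, so λ ≡ 37·7 ≡ 58.
  x = λ² - 58 - 58 = 3364 - 116 ≡ 32; y = λ·(58 - 32) - 24 ≡ 10. → (32, 10)

(32, 10)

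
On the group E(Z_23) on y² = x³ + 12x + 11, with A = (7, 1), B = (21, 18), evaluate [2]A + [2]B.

(7, 1)

First 2A:
Repeated addition: build up to 2A.
2A: tangent at (7, 1): λ = (3·7² + 12)/(2·1) ≡ 21/2. 2⁻¹ ≡ 12 (mod 23), so λ ≡ 21·12 ≡ 22.
  x = λ² - 7 - 7 = 484 - 14 ≡ 10; y = λ·(7 - 10) - 1 ≡ 2. → (10, 2)
2A = (10, 2).
Next 2B:
Repeated addition: build up to 2B.
2B: tangent at (21, 18): λ = (3·21² + 12)/(2·18) ≡ 1/13. 13⁻¹ ≡ 16 (mod 23) since 13·16 = 208 ≡ 1, so λ ≡ 1·16 ≡ 16.
  x = λ² - 21 - 21 = 256 - 42 ≡ 7; y = λ·(21 - 7) - 18 ≡ 22. → (7, 22)
2B = (7, 22).
Finally 2A + 2B:
(10, 2) + (7, 22). λ = (22 - 2)/(7 - 10) ≡ 20/20 mod 23. 20⁻¹ ≡ 15 (mod 23) since 20·15 = 300 ≡ 1, so λ ≡ 1.
  x = λ² - 10 - 7 = 1 - 17 ≡ 7; y = λ·(10 - 7) - 2 ≡ 1. → (7, 1)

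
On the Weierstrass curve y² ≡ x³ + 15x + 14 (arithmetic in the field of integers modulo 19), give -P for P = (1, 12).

(1, 7)

-(1, 12) = (1, -12 mod 19) = (1, 7).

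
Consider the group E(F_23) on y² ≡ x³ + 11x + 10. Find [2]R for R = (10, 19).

(11, 17)

tangent at (10, 19): λ = (3·10² + 11)/(2·19) ≡ 12/15. 15⁻¹ ≡ 20 (mod 23), so λ ≡ 12·20 ≡ 10.
  x = λ² - 10 - 10 = 100 - 20 ≡ 11; y = λ·(10 - 11) - 19 ≡ 17. → (11, 17)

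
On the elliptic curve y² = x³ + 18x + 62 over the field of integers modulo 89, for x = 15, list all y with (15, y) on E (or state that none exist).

none

x³ + 18x + 62 = 3707 ≡ 58 (mod 89).
58 is a non-residue mod 89; no y exists.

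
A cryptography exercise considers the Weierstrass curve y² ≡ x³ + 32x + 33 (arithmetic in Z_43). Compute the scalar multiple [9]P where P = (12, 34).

(12, 34)

Double-and-add on 9 = (1001)₂. Start with P = (12, 34) for the leading 1-bit.
double: tangent at (12, 34): λ = (3·12² + 32)/(2·34) ≡ 34/25. 25⁻¹ ≡ 31 (mod 43), so λ ≡ 34·31 ≡ 22.
  x = λ² - 12 - 12 = 484 - 24 ≡ 30; y = λ·(12 - 30) - 34 ≡ 0. → (30, 0)
double: (30, 0) + (30, 0): same x and y₁ ≡ -y₂, so the sum is ∞.
double: ∞ + ∞ = ∞ (identity).
add P: ∞ + (12, 34) = (12, 34) (identity).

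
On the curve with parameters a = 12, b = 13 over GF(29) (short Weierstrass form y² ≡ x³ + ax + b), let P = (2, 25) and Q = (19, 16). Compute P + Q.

(14, 24)

(2, 25) + (19, 16). λ = (16 - 25)/(19 - 2) ≡ 20/17 mod 29. 17⁻¹ ≡ 12 (mod 29), so λ ≡ 8.
  x = λ² - 2 - 19 = 64 - 21 ≡ 14; y = λ·(2 - 14) - 25 ≡ 24. → (14, 24)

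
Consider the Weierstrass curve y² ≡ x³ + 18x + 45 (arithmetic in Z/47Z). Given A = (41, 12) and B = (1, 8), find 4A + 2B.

(42, 26)

First 4A:
Double-and-add on 4 = (100)₂. Start with A = (41, 12) for the leading 1-bit.
double: tangent at (41, 12): λ = (3·41² + 18)/(2·12) ≡ 32/24. 24⁻¹ ≡ 2 (mod 47) since 24·2 = 48 ≡ 1, so λ ≡ 32·2 ≡ 17.
  x = λ² - 41 - 41 = 289 - 82 ≡ 19; y = λ·(41 - 19) - 12 ≡ 33. → (19, 33)
double: tangent at (19, 33): λ = (3·19² + 18)/(2·33) ≡ 20/19. 19⁻¹ ≡ 5 (mod 47), so λ ≡ 20·5 ≡ 6.
  x = λ² - 19 - 19 = 36 - 38 ≡ 45; y = λ·(19 - 45) - 33 ≡ 46. → (45, 46)
4A = (45, 46).
Next 2B:
Repeated addition: build up to 2B.
2B: tangent at (1, 8): λ = (3·1² + 18)/(2·8) ≡ 21/16. 16⁻¹ ≡ 3 (mod 47), so λ ≡ 21·3 ≡ 16.
  x = λ² - 1 - 1 = 256 - 2 ≡ 19; y = λ·(1 - 19) - 8 ≡ 33. → (19, 33)
2B = (19, 33).
Finally 4A + 2B:
(45, 46) + (19, 33). λ = (33 - 46)/(19 - 45) ≡ 34/21 mod 47. 21⁻¹ ≡ 9 (mod 47) since 21·9 = 189 ≡ 1, so λ ≡ 24.
  x = λ² - 45 - 19 = 576 - 64 ≡ 42; y = λ·(45 - 42) - 46 ≡ 26. → (42, 26)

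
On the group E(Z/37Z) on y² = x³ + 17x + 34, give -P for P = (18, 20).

-(18, 20) = (18, -20 mod 37) = (18, 17).

(18, 17)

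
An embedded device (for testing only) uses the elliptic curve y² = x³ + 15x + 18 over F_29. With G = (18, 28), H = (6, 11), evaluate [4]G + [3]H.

First 4G:
Repeated addition: build up to 4G.
2G: tangent at (18, 28): λ = (3·18² + 15)/(2·28) ≡ 1/27. 27⁻¹ ≡ 14 (mod 29) since 27·14 = 378 ≡ 1, so λ ≡ 1·14 ≡ 14.
  x = λ² - 18 - 18 = 196 - 36 ≡ 15; y = λ·(18 - 15) - 28 ≡ 14. → (15, 14)
3G: (15, 14) + (18, 28). λ = (28 - 14)/(18 - 15) ≡ 14/3 mod 29. 3⁻¹ ≡ 10 (mod 29), so λ ≡ 24.
  x = λ² - 15 - 18 = 576 - 33 ≡ 21; y = λ·(15 - 21) - 14 ≡ 16. → (21, 16)
4G: (21, 16) + (18, 28). λ = (28 - 16)/(18 - 21) ≡ 12/26 mod 29. 26⁻¹ ≡ 19 (mod 29), so λ ≡ 25.
  x = λ² - 21 - 18 = 625 - 39 ≡ 6; y = λ·(21 - 6) - 16 ≡ 11. → (6, 11)
4G = (6, 11).
Next 3H:
Repeated addition: build up to 3H.
2H: tangent at (6, 11): λ = (3·6² + 15)/(2·11) ≡ 7/22. 22⁻¹ ≡ 4 (mod 29) since 22·4 = 88 ≡ 1, so λ ≡ 7·4 ≡ 28.
  x = λ² - 6 - 6 = 784 - 12 ≡ 18; y = λ·(6 - 18) - 11 ≡ 1. → (18, 1)
3H: (18, 1) + (6, 11). λ = (11 - 1)/(6 - 18) ≡ 10/17 mod 29. 17⁻¹ ≡ 12 (mod 29) since 17·12 = 204 ≡ 1, so λ ≡ 4.
  x = λ² - 18 - 6 = 16 - 24 ≡ 21; y = λ·(18 - 21) - 1 ≡ 16. → (21, 16)
3H = (21, 16).
Finally 4G + 3H:
(6, 11) + (21, 16). λ = (16 - 11)/(21 - 6) ≡ 5/15 mod 29. 15⁻¹ ≡ 2 (mod 29) since 15·2 = 30 ≡ 1, so λ ≡ 10.
  x = λ² - 6 - 21 = 100 - 27 ≡ 15; y = λ·(6 - 15) - 11 ≡ 15. → (15, 15)

(15, 15)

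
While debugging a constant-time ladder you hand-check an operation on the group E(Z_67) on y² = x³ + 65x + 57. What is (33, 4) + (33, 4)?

(27, 16)

tangent at (33, 4): λ = (3·33² + 65)/(2·4) ≡ 49/8. 8⁻¹ ≡ 42 (mod 67), so λ ≡ 49·42 ≡ 48.
  x = λ² - 33 - 33 = 2304 - 66 ≡ 27; y = λ·(33 - 27) - 4 ≡ 16. → (27, 16)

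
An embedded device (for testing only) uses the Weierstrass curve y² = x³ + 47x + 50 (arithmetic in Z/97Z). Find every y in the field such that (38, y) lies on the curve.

none

x³ + 47x + 50 = 56708 ≡ 60 (mod 97).
60 is a non-residue mod 97; no y exists.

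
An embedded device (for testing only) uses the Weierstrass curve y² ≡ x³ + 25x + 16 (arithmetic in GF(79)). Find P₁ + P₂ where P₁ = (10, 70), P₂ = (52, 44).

(10, 70) + (52, 44). λ = (44 - 70)/(52 - 10) ≡ 53/42 mod 79. 42⁻¹ ≡ 32 (mod 79), so λ ≡ 37.
  x = λ² - 10 - 52 = 1369 - 62 ≡ 43; y = λ·(10 - 43) - 70 ≡ 52. → (43, 52)

(43, 52)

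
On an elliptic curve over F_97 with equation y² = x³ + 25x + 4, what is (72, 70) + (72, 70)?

tangent at (72, 70): λ = (3·72² + 25)/(2·70) ≡ 57/43. 43⁻¹ ≡ 88 (mod 97) since 43·88 = 3784 ≡ 1, so λ ≡ 57·88 ≡ 69.
  x = λ² - 72 - 72 = 4761 - 144 ≡ 58; y = λ·(72 - 58) - 70 ≡ 23. → (58, 23)

(58, 23)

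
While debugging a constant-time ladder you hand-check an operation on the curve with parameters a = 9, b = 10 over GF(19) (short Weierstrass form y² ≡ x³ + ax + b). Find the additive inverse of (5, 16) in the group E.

-(5, 16) = (5, -16 mod 19) = (5, 3).

(5, 3)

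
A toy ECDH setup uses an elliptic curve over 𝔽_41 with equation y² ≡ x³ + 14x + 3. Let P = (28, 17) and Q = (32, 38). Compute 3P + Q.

(14, 27)

First 3P:
Repeated addition: build up to 3P.
2P: tangent at (28, 17): λ = (3·28² + 14)/(2·17) ≡ 29/34. 34⁻¹ ≡ 35 (mod 41), so λ ≡ 29·35 ≡ 31.
  x = λ² - 28 - 28 = 961 - 56 ≡ 3; y = λ·(28 - 3) - 17 ≡ 20. → (3, 20)
3P: (3, 20) + (28, 17). λ = (17 - 20)/(28 - 3) ≡ 38/25 mod 41. 25⁻¹ ≡ 23 (mod 41), so λ ≡ 13.
  x = λ² - 3 - 28 = 169 - 31 ≡ 15; y = λ·(3 - 15) - 20 ≡ 29. → (15, 29)
3P = (15, 29).
Finally 3P + Q:
(15, 29) + (32, 38). λ = (38 - 29)/(32 - 15) ≡ 9/17 mod 41. 17⁻¹ ≡ 29 (mod 41), so λ ≡ 15.
  x = λ² - 15 - 32 = 225 - 47 ≡ 14; y = λ·(15 - 14) - 29 ≡ 27. → (14, 27)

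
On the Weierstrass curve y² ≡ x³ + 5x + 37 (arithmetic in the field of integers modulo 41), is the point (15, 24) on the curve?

yes

y² = 24² ≡ 2; x³ + 5x + 37 = 3487 ≡ 2 (mod 41). 2 = 2.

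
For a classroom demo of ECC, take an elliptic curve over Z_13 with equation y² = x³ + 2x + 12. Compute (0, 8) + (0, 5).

O

The two points share x = 0 and their y-coordinates satisfy 8 + 5 ≡ 0 (mod 13), so they are inverses. Their sum is O.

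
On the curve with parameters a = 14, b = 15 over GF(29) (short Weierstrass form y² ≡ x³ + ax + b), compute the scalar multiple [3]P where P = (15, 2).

(8, 28)

Repeated addition: build up to 3P.
2P: tangent at (15, 2): λ = (3·15² + 14)/(2·2) ≡ 22/4. 4⁻¹ ≡ 22 (mod 29), so λ ≡ 22·22 ≡ 20.
  x = λ² - 15 - 15 = 400 - 30 ≡ 22; y = λ·(15 - 22) - 2 ≡ 3. → (22, 3)
3P: (22, 3) + (15, 2). λ = (2 - 3)/(15 - 22) ≡ 28/22 mod 29. 22⁻¹ ≡ 4 (mod 29), so λ ≡ 25.
  x = λ² - 22 - 15 = 625 - 37 ≡ 8; y = λ·(22 - 8) - 3 ≡ 28. → (8, 28)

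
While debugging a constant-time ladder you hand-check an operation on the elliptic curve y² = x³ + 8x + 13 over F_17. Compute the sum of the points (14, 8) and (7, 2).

(12, 1)

(14, 8) + (7, 2). λ = (2 - 8)/(7 - 14) ≡ 11/10 mod 17. 10⁻¹ ≡ 12 (mod 17) since 10·12 = 120 ≡ 1, so λ ≡ 13.
  x = λ² - 14 - 7 = 169 - 21 ≡ 12; y = λ·(14 - 12) - 8 ≡ 1. → (12, 1)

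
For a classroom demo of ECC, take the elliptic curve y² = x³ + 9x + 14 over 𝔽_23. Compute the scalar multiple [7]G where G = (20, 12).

(1, 22)

Repeated addition: build up to 7G.
2G: tangent at (20, 12): λ = (3·20² + 9)/(2·12) ≡ 13/1. 1⁻¹ ≡ 1 (mod 23) since 1·1 = 1 ≡ 1, so λ ≡ 13·1 ≡ 13.
  x = λ² - 20 - 20 = 169 - 40 ≡ 14; y = λ·(20 - 14) - 12 ≡ 20. → (14, 20)
3G: (14, 20) + (20, 12). λ = (12 - 20)/(20 - 14) ≡ 15/6 mod 23. 6⁻¹ ≡ 4 (mod 23), so λ ≡ 14.
  x = λ² - 14 - 20 = 196 - 34 ≡ 1; y = λ·(14 - 1) - 20 ≡ 1. → (1, 1)
4G: (1, 1) + (20, 12). λ = (12 - 1)/(20 - 1) ≡ 11/19 mod 23. 19⁻¹ ≡ 17 (mod 23) since 19·17 = 323 ≡ 1, so λ ≡ 3.
  x = λ² - 1 - 20 = 9 - 21 ≡ 11; y = λ·(1 - 11) - 1 ≡ 15. → (11, 15)
5G: (11, 15) + (20, 12). λ = (12 - 15)/(20 - 11) ≡ 20/9 mod 23. 9⁻¹ ≡ 18 (mod 23) since 9·18 = 162 ≡ 1, so λ ≡ 15.
  x = λ² - 11 - 20 = 225 - 31 ≡ 10; y = λ·(11 - 10) - 15 ≡ 0. → (10, 0)
6G: (10, 0) + (20, 12). λ = (12 - 0)/(20 - 10) ≡ 12/10 mod 23. 10⁻¹ ≡ 7 (mod 23), so λ ≡ 15.
  x = λ² - 10 - 20 = 225 - 30 ≡ 11; y = λ·(10 - 11) - 0 ≡ 8. → (11, 8)
7G: (11, 8) + (20, 12). λ = (12 - 8)/(20 - 11) ≡ 4/9 mod 23. 9⁻¹ ≡ 18 (mod 23), so λ ≡ 3.
  x = λ² - 11 - 20 = 9 - 31 ≡ 1; y = λ·(11 - 1) - 8 ≡ 22. → (1, 22)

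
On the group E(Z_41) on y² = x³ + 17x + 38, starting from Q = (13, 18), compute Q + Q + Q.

(26, 37)

Repeated addition: build up to 3Q.
2Q: tangent at (13, 18): λ = (3·13² + 17)/(2·18) ≡ 32/36. 36⁻¹ ≡ 8 (mod 41), so λ ≡ 32·8 ≡ 10.
  x = λ² - 13 - 13 = 100 - 26 ≡ 33; y = λ·(13 - 33) - 18 ≡ 28. → (33, 28)
3Q: (33, 28) + (13, 18). λ = (18 - 28)/(13 - 33) ≡ 31/21 mod 41. 21⁻¹ ≡ 2 (mod 41), so λ ≡ 21.
  x = λ² - 33 - 13 = 441 - 46 ≡ 26; y = λ·(33 - 26) - 28 ≡ 37. → (26, 37)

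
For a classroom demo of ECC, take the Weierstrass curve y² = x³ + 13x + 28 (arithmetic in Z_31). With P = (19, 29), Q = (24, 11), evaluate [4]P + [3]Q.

(0, 20)

First 4P:
Repeated addition: build up to 4P.
2P: tangent at (19, 29): λ = (3·19² + 13)/(2·29) ≡ 11/27. 27⁻¹ ≡ 23 (mod 31), so λ ≡ 11·23 ≡ 5.
  x = λ² - 19 - 19 = 25 - 38 ≡ 18; y = λ·(19 - 18) - 29 ≡ 7. → (18, 7)
3P: (18, 7) + (19, 29). λ = (29 - 7)/(19 - 18) ≡ 22/1 mod 31. 1⁻¹ ≡ 1 (mod 31) since 1·1 = 1 ≡ 1, so λ ≡ 22.
  x = λ² - 18 - 19 = 484 - 37 ≡ 13; y = λ·(18 - 13) - 7 ≡ 10. → (13, 10)
4P: (13, 10) + (19, 29). λ = (29 - 10)/(19 - 13) ≡ 19/6 mod 31. 6⁻¹ ≡ 26 (mod 31), so λ ≡ 29.
  x = λ² - 13 - 19 = 841 - 32 ≡ 3; y = λ·(13 - 3) - 10 ≡ 1. → (3, 1)
4P = (3, 1).
Next 3Q:
Repeated addition: build up to 3Q.
2Q: tangent at (24, 11): λ = (3·24² + 13)/(2·11) ≡ 5/22. 22⁻¹ ≡ 24 (mod 31), so λ ≡ 5·24 ≡ 27.
  x = λ² - 24 - 24 = 729 - 48 ≡ 30; y = λ·(24 - 30) - 11 ≡ 13. → (30, 13)
3Q: (30, 13) + (24, 11). λ = (11 - 13)/(24 - 30) ≡ 29/25 mod 31. 25⁻¹ ≡ 5 (mod 31), so λ ≡ 21.
  x = λ² - 30 - 24 = 441 - 54 ≡ 15; y = λ·(30 - 15) - 13 ≡ 23. → (15, 23)
3Q = (15, 23).
Finally 4P + 3Q:
(3, 1) + (15, 23). λ = (23 - 1)/(15 - 3) ≡ 22/12 mod 31. 12⁻¹ ≡ 13 (mod 31) since 12·13 = 156 ≡ 1, so λ ≡ 7.
  x = λ² - 3 - 15 = 49 - 18 ≡ 0; y = λ·(3 - 0) - 1 ≡ 20. → (0, 20)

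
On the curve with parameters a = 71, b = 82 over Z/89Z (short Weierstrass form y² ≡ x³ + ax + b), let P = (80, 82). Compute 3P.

Repeated addition: build up to 3P.
2P: tangent at (80, 82): λ = (3·80² + 71)/(2·82) ≡ 47/75. 75⁻¹ ≡ 19 (mod 89), so λ ≡ 47·19 ≡ 3.
  x = λ² - 80 - 80 = 9 - 160 ≡ 27; y = λ·(80 - 27) - 82 ≡ 77. → (27, 77)
3P: (27, 77) + (80, 82). λ = (82 - 77)/(80 - 27) ≡ 5/53 mod 89. 53⁻¹ ≡ 42 (mod 89), so λ ≡ 32.
  x = λ² - 27 - 80 = 1024 - 107 ≡ 27; y = λ·(27 - 27) - 77 ≡ 12. → (27, 12)

(27, 12)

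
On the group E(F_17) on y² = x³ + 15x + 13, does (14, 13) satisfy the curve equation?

no

y² = 13² ≡ 16; x³ + 15x + 13 = 2967 ≡ 9 (mod 17). 16 ≠ 9.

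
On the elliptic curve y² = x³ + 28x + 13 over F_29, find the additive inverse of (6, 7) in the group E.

-(6, 7) = (6, -7 mod 29) = (6, 22).

(6, 22)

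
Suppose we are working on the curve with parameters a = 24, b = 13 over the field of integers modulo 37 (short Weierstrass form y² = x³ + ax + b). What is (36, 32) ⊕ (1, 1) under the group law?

(36, 32) + (1, 1). λ = (1 - 32)/(1 - 36) ≡ 6/2 mod 37. 2⁻¹ ≡ 19 (mod 37), so λ ≡ 3.
  x = λ² - 36 - 1 = 9 - 37 ≡ 9; y = λ·(36 - 9) - 32 ≡ 12. → (9, 12)

(9, 12)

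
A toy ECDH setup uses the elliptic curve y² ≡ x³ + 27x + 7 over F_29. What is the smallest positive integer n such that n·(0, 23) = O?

2P: tangent at (0, 23): λ = (3·0² + 27)/(2·23) ≡ 27/17. 17⁻¹ ≡ 12 (mod 29), so λ ≡ 27·12 ≡ 5.
  x = λ² - 0 - 0 = 25 - 0 ≡ 25; y = λ·(0 - 25) - 23 ≡ 26. → (25, 26)
3P: (25, 26) + (0, 23). λ = (23 - 26)/(0 - 25) ≡ 26/4 mod 29. 4⁻¹ ≡ 22 (mod 29), so λ ≡ 21.
  x = λ² - 25 - 0 = 441 - 25 ≡ 10; y = λ·(25 - 10) - 26 ≡ 28. → (10, 28)
4P: (10, 28) + (0, 23). λ = (23 - 28)/(0 - 10) ≡ 24/19 mod 29. 19⁻¹ ≡ 26 (mod 29) since 19·26 = 494 ≡ 1, so λ ≡ 15.
  x = λ² - 10 - 0 = 225 - 10 ≡ 12; y = λ·(10 - 12) - 28 ≡ 0. → (12, 0)
5P: (12, 0) + (0, 23). λ = (23 - 0)/(0 - 12) ≡ 23/17 mod 29. 17⁻¹ ≡ 12 (mod 29) since 17·12 = 204 ≡ 1, so λ ≡ 15.
  x = λ² - 12 - 0 = 225 - 12 ≡ 10; y = λ·(12 - 10) - 0 ≡ 1. → (10, 1)
6P: (10, 1) + (0, 23). λ = (23 - 1)/(0 - 10) ≡ 22/19 mod 29. 19⁻¹ ≡ 26 (mod 29) since 19·26 = 494 ≡ 1, so λ ≡ 21.
  x = λ² - 10 - 0 = 441 - 10 ≡ 25; y = λ·(10 - 25) - 1 ≡ 3. → (25, 3)
7P: (25, 3) + (0, 23). λ = (23 - 3)/(0 - 25) ≡ 20/4 mod 29. 4⁻¹ ≡ 22 (mod 29) since 4·22 = 88 ≡ 1, so λ ≡ 5.
  x = λ² - 25 - 0 = 25 - 25 ≡ 0; y = λ·(25 - 0) - 3 ≡ 6. → (0, 6)
8P: (0, 6) + (0, 23): same x and y₁ ≡ -y₂, so the sum is O.
8P = O, so the order is 8.

8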